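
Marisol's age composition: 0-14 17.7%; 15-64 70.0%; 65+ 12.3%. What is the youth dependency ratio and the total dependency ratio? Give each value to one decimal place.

Youth dependency ratio = 17.7 / 70.0 × 100 = 25.3
Total dependency ratio = (17.7 + 12.3) / 70.0 × 100 = 30.0 / 70.0 × 100 = 42.9

Youth dependency ratio: 25.3
Total dependency ratio: 42.9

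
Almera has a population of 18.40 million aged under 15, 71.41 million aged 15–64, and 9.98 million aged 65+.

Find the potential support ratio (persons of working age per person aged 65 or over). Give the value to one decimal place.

Potential support ratio: 7.2

Potential support ratio = 71.41 / 9.98 = 7.2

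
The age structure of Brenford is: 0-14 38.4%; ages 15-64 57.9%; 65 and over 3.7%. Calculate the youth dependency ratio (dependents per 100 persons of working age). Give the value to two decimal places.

Youth dependency ratio = 38.4 / 57.9 × 100 = 66.32

Youth dependency ratio: 66.32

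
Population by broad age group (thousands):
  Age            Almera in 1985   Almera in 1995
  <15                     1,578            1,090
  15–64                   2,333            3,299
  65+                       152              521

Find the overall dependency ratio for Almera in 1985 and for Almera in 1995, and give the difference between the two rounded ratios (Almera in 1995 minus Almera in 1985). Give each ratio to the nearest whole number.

Almera in 1985: (1,578 + 152) / 2,333 × 100 = 1,730 / 2,333 × 100 = 74
Almera in 1995: (1,090 + 521) / 3,299 × 100 = 1,611 / 3,299 × 100 = 49

Almera in 1985: 74
Almera in 1995: 49
Difference: -25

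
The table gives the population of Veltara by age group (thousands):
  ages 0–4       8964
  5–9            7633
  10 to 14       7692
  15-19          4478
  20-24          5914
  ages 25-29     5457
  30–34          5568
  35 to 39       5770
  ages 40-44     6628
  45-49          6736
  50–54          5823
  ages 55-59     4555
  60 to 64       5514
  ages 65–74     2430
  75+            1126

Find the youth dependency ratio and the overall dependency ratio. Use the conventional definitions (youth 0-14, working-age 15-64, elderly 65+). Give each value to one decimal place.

Youth dependency ratio: 43.0
Total dependency ratio: 49.3

0–14: 8964 + 7633 + 7692 = 24289
15–64: 4478 + 5914 + 5457 + 5568 + 5770 + 6628 + 6736 + 5823 + 4555 + 5514 = 56443
65+: 2430 + 1126 = 3556
Youth dependency ratio = 24289 / 56443 × 100 = 43.0
Total dependency ratio = (24289 + 3556) / 56443 × 100 = 27845 / 56443 × 100 = 49.3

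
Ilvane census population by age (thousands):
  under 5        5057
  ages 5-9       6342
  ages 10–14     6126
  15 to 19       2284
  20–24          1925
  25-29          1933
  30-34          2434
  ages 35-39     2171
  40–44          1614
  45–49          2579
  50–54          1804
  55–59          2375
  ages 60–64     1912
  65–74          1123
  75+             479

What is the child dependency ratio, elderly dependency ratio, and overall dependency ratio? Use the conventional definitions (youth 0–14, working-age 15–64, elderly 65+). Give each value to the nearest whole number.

Youth dependency ratio: 83
Old-age dependency ratio: 8
Total dependency ratio: 91

0–14: 5057 + 6342 + 6126 = 17525
15–64: 2284 + 1925 + 1933 + 2434 + 2171 + 1614 + 2579 + 1804 + 2375 + 1912 = 21031
65+: 1123 + 479 = 1602
Youth dependency ratio = 17525 / 21031 × 100 = 83
Old-age dependency ratio = 1602 / 21031 × 100 = 8
Total dependency ratio = (17525 + 1602) / 21031 × 100 = 19127 / 21031 × 100 = 91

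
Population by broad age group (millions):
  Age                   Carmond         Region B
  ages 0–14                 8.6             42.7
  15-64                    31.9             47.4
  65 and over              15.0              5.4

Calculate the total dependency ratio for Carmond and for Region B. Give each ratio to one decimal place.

Carmond: 74.0
Region B: 101.5

Carmond: (8.6 + 15.0) / 31.9 × 100 = 23.6 / 31.9 × 100 = 74.0
Region B: (42.7 + 5.4) / 47.4 × 100 = 48.1 / 47.4 × 100 = 101.5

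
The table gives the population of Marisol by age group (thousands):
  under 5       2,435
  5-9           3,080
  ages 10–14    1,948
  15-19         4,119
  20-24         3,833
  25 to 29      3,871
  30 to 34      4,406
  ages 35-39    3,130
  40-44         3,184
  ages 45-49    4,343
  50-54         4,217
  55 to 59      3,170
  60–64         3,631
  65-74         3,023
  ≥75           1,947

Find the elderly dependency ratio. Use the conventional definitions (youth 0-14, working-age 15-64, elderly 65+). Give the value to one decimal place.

Old-age dependency ratio: 13.1

0–14: 2,435 + 3,080 + 1,948 = 7,463
15–64: 4,119 + 3,833 + 3,871 + 4,406 + 3,130 + 3,184 + 4,343 + 4,217 + 3,170 + 3,631 = 37,904
65+: 3,023 + 1,947 = 4,970
Old-age dependency ratio = 4,970 / 37,904 × 100 = 13.1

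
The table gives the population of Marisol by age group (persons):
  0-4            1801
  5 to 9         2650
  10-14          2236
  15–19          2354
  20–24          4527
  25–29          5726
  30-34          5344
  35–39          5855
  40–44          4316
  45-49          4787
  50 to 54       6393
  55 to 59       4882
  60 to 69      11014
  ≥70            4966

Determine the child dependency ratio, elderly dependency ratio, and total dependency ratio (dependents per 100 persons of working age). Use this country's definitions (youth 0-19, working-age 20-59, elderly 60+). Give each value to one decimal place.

0–19: 1801 + 2650 + 2236 + 2354 = 9041
20–59: 4527 + 5726 + 5344 + 5855 + 4316 + 4787 + 6393 + 4882 = 41830
60+: 11014 + 4966 = 15980
Youth dependency ratio = 9041 / 41830 × 100 = 21.6
Old-age dependency ratio = 15980 / 41830 × 100 = 38.2
Total dependency ratio = (9041 + 15980) / 41830 × 100 = 25021 / 41830 × 100 = 59.8

Youth dependency ratio: 21.6
Old-age dependency ratio: 38.2
Total dependency ratio: 59.8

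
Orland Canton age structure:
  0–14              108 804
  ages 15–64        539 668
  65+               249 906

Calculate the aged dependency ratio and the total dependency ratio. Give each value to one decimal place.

Old-age dependency ratio = 249 906 / 539 668 × 100 = 46.3
Total dependency ratio = (108 804 + 249 906) / 539 668 × 100 = 358 710 / 539 668 × 100 = 66.5

Old-age dependency ratio: 46.3
Total dependency ratio: 66.5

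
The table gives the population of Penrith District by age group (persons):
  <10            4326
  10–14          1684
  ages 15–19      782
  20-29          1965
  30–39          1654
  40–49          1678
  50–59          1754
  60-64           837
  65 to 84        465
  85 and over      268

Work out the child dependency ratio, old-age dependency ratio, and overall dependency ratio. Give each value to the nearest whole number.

Youth dependency ratio: 69
Old-age dependency ratio: 8
Total dependency ratio: 78

0–14: 4326 + 1684 = 6010
15–64: 782 + 1965 + 1654 + 1678 + 1754 + 837 = 8670
65+: 465 + 268 = 733
Youth dependency ratio = 6010 / 8670 × 100 = 69
Old-age dependency ratio = 733 / 8670 × 100 = 8
Total dependency ratio = (6010 + 733) / 8670 × 100 = 6743 / 8670 × 100 = 78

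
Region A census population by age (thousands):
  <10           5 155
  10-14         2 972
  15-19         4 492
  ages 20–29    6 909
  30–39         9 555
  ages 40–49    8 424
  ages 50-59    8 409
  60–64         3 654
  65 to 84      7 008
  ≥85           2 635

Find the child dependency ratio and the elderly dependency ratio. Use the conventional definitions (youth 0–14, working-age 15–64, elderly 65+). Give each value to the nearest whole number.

0–14: 5 155 + 2 972 = 8 127
15–64: 4 492 + 6 909 + 9 555 + 8 424 + 8 409 + 3 654 = 41 443
65+: 7 008 + 2 635 = 9 643
Youth dependency ratio = 8 127 / 41 443 × 100 = 20
Old-age dependency ratio = 9 643 / 41 443 × 100 = 23

Youth dependency ratio: 20
Old-age dependency ratio: 23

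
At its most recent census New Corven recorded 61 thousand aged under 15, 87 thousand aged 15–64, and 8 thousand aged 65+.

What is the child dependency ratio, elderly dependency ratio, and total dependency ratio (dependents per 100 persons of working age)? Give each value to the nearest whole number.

Youth dependency ratio: 70
Old-age dependency ratio: 9
Total dependency ratio: 79

Youth dependency ratio = 61 / 87 × 100 = 70
Old-age dependency ratio = 8 / 87 × 100 = 9
Total dependency ratio = (61 + 8) / 87 × 100 = 69 / 87 × 100 = 79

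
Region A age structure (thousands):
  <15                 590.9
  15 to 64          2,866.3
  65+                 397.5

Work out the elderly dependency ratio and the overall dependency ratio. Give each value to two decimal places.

Old-age dependency ratio: 13.87
Total dependency ratio: 34.48

Old-age dependency ratio = 397.5 / 2,866.3 × 100 = 13.87
Total dependency ratio = (590.9 + 397.5) / 2,866.3 × 100 = 988.4 / 2,866.3 × 100 = 34.48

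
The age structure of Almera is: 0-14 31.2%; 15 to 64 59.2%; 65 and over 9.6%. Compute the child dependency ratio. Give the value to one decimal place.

Youth dependency ratio: 52.7

Youth dependency ratio = 31.2 / 59.2 × 100 = 52.7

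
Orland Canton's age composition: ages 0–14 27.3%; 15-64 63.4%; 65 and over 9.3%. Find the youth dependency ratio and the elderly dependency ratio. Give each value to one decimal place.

Youth dependency ratio: 43.1
Old-age dependency ratio: 14.7

Youth dependency ratio = 27.3 / 63.4 × 100 = 43.1
Old-age dependency ratio = 9.3 / 63.4 × 100 = 14.7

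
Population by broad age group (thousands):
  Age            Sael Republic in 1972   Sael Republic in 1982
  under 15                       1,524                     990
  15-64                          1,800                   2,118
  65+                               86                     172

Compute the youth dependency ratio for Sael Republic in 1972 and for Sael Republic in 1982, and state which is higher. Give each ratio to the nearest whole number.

Sael Republic in 1972: 85
Sael Republic in 1982: 47
Higher: Sael Republic in 1972

Sael Republic in 1972: 1,524 / 1,800 × 100 = 85
Sael Republic in 1982: 990 / 2,118 × 100 = 47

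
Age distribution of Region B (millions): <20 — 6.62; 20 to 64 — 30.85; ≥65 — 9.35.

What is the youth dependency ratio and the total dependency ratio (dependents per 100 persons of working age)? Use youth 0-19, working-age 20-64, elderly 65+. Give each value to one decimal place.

Youth dependency ratio: 21.5
Total dependency ratio: 51.8

Youth dependency ratio = 6.62 / 30.85 × 100 = 21.5
Total dependency ratio = (6.62 + 9.35) / 30.85 × 100 = 15.97 / 30.85 × 100 = 51.8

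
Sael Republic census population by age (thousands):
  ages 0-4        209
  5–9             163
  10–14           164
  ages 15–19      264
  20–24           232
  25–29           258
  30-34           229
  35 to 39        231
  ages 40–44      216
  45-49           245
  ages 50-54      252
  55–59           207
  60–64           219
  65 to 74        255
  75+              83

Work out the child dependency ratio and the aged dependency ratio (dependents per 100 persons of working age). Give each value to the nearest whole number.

Youth dependency ratio: 23
Old-age dependency ratio: 14

0–14: 209 + 163 + 164 = 536
15–64: 264 + 232 + 258 + 229 + 231 + 216 + 245 + 252 + 207 + 219 = 2,353
65+: 255 + 83 = 338
Youth dependency ratio = 536 / 2,353 × 100 = 23
Old-age dependency ratio = 338 / 2,353 × 100 = 14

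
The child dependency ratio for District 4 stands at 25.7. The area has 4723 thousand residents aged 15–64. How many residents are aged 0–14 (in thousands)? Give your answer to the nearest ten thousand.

Aged 0–14: 1210

Youth dependency ratio = youth / working-age × 100
25.7 = Y / 4723 × 100
⇒ 1210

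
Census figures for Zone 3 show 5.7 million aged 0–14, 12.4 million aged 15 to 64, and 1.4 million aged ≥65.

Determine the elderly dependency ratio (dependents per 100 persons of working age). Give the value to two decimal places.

Old-age dependency ratio = 1.4 / 12.4 × 100 = 11.29

Old-age dependency ratio: 11.29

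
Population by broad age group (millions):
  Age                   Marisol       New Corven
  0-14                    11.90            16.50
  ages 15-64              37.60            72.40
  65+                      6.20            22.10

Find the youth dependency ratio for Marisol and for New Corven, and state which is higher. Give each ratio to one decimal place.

Marisol: 31.6
New Corven: 22.8
Higher: Marisol

Marisol: 11.90 / 37.60 × 100 = 31.6
New Corven: 16.50 / 72.40 × 100 = 22.8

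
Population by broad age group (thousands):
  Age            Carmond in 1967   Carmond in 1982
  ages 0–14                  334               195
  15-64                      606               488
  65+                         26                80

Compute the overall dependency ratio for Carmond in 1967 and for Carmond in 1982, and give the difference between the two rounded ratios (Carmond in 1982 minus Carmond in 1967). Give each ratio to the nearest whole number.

Carmond in 1967: 59
Carmond in 1982: 56
Difference: -3

Carmond in 1967: (334 + 26) / 606 × 100 = 360 / 606 × 100 = 59
Carmond in 1982: (195 + 80) / 488 × 100 = 275 / 488 × 100 = 56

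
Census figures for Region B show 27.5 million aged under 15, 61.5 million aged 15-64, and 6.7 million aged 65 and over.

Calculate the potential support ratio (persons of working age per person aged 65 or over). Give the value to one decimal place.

Potential support ratio: 9.2

Potential support ratio = 61.5 / 6.7 = 9.2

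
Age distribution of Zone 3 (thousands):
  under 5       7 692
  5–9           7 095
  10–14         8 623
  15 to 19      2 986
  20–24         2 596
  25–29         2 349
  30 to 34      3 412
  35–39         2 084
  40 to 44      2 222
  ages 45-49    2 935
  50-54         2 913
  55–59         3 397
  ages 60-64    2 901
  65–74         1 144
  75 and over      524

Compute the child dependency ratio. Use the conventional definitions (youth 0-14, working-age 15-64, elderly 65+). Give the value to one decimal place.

0–14: 7 692 + 7 095 + 8 623 = 23 410
15–64: 2 986 + 2 596 + 2 349 + 3 412 + 2 084 + 2 222 + 2 935 + 2 913 + 3 397 + 2 901 = 27 795
65+: 1 144 + 524 = 1 668
Youth dependency ratio = 23 410 / 27 795 × 100 = 84.2

Youth dependency ratio: 84.2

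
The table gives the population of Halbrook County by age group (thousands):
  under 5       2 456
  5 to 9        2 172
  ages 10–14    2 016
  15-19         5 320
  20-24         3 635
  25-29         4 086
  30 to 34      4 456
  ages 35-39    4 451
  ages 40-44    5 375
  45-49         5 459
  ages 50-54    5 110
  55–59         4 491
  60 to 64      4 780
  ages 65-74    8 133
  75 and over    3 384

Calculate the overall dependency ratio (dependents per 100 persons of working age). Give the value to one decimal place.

Total dependency ratio: 38.5

0–14: 2 456 + 2 172 + 2 016 = 6 644
15–64: 5 320 + 3 635 + 4 086 + 4 456 + 4 451 + 5 375 + 5 459 + 5 110 + 4 491 + 4 780 = 47 163
65+: 8 133 + 3 384 = 11 517
Total dependency ratio = (6 644 + 11 517) / 47 163 × 100 = 18 161 / 47 163 × 100 = 38.5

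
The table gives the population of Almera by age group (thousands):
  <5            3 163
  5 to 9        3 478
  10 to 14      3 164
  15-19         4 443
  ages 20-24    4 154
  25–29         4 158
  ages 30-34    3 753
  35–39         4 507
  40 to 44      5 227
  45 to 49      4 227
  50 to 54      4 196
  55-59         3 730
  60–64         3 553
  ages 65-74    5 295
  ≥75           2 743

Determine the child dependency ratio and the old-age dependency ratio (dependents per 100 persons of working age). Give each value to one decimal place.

0–14: 3 163 + 3 478 + 3 164 = 9 805
15–64: 4 443 + 4 154 + 4 158 + 3 753 + 4 507 + 5 227 + 4 227 + 4 196 + 3 730 + 3 553 = 41 948
65+: 5 295 + 2 743 = 8 038
Youth dependency ratio = 9 805 / 41 948 × 100 = 23.4
Old-age dependency ratio = 8 038 / 41 948 × 100 = 19.2

Youth dependency ratio: 23.4
Old-age dependency ratio: 19.2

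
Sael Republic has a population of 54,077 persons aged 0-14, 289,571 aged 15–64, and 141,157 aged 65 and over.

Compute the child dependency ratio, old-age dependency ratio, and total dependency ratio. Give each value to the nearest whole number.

Youth dependency ratio: 19
Old-age dependency ratio: 49
Total dependency ratio: 67

Youth dependency ratio = 54,077 / 289,571 × 100 = 19
Old-age dependency ratio = 141,157 / 289,571 × 100 = 49
Total dependency ratio = (54,077 + 141,157) / 289,571 × 100 = 195,234 / 289,571 × 100 = 67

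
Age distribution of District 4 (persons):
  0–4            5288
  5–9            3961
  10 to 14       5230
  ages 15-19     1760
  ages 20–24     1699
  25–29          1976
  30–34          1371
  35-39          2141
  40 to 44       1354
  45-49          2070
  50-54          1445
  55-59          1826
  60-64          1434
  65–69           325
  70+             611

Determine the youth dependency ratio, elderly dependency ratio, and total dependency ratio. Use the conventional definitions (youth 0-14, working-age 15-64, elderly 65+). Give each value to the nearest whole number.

0–14: 5288 + 3961 + 5230 = 14479
15–64: 1760 + 1699 + 1976 + 1371 + 2141 + 1354 + 2070 + 1445 + 1826 + 1434 = 17076
65+: 325 + 611 = 936
Youth dependency ratio = 14479 / 17076 × 100 = 85
Old-age dependency ratio = 936 / 17076 × 100 = 5
Total dependency ratio = (14479 + 936) / 17076 × 100 = 15415 / 17076 × 100 = 90

Youth dependency ratio: 85
Old-age dependency ratio: 5
Total dependency ratio: 90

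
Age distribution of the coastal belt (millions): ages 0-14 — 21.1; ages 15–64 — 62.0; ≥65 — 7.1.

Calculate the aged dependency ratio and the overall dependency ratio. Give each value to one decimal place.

Old-age dependency ratio: 11.5
Total dependency ratio: 45.5

Old-age dependency ratio = 7.1 / 62.0 × 100 = 11.5
Total dependency ratio = (21.1 + 7.1) / 62.0 × 100 = 28.2 / 62.0 × 100 = 45.5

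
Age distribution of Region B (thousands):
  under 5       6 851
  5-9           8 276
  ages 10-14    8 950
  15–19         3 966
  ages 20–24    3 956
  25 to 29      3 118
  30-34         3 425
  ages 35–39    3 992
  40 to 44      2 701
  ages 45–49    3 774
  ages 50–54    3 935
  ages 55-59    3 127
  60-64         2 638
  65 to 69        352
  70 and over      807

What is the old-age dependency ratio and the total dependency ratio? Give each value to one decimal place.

Old-age dependency ratio: 3.3
Total dependency ratio: 72.9

0–14: 6 851 + 8 276 + 8 950 = 24 077
15–64: 3 966 + 3 956 + 3 118 + 3 425 + 3 992 + 2 701 + 3 774 + 3 935 + 3 127 + 2 638 = 34 632
65+: 352 + 807 = 1 159
Old-age dependency ratio = 1 159 / 34 632 × 100 = 3.3
Total dependency ratio = (24 077 + 1 159) / 34 632 × 100 = 25 236 / 34 632 × 100 = 72.9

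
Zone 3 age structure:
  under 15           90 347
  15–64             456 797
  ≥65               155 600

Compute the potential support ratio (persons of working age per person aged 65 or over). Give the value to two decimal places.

Potential support ratio: 2.94

Potential support ratio = 456 797 / 155 600 = 2.94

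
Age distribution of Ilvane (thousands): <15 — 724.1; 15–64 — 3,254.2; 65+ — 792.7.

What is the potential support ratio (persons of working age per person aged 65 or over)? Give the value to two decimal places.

Potential support ratio: 4.11

Potential support ratio = 3,254.2 / 792.7 = 4.11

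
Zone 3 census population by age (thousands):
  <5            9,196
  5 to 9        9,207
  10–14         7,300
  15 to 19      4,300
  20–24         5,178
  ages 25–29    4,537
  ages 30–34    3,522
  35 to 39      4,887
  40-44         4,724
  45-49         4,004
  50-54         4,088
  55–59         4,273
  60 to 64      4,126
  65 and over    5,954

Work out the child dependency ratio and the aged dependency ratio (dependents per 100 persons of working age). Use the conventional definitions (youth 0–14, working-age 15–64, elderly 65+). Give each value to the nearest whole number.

0–14: 9,196 + 9,207 + 7,300 = 25,703
15–64: 4,300 + 5,178 + 4,537 + 3,522 + 4,887 + 4,724 + 4,004 + 4,088 + 4,273 + 4,126 = 43,639
65+: 5,954
Youth dependency ratio = 25,703 / 43,639 × 100 = 59
Old-age dependency ratio = 5,954 / 43,639 × 100 = 14

Youth dependency ratio: 59
Old-age dependency ratio: 14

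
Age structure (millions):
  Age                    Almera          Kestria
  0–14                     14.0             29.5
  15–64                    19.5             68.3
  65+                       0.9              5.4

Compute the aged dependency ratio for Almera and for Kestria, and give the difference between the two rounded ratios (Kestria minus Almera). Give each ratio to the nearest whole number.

Almera: 0.9 / 19.5 × 100 = 5
Kestria: 5.4 / 68.3 × 100 = 8

Almera: 5
Kestria: 8
Difference: +3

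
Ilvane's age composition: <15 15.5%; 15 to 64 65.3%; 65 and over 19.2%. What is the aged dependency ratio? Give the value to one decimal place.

Old-age dependency ratio: 29.4

Old-age dependency ratio = 19.2 / 65.3 × 100 = 29.4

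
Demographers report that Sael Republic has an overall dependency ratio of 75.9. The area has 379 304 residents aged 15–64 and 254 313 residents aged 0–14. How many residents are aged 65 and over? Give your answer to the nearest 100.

Aged 65 and over: 33 600

Total dependency ratio = (youth + elderly) / working-age × 100
75.9 = (254 313 + E) / 379 304 × 100
⇒ 33 600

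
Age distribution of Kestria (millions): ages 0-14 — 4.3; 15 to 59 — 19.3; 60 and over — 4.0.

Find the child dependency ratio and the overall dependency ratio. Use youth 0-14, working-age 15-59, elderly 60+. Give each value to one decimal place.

Youth dependency ratio = 4.3 / 19.3 × 100 = 22.3
Total dependency ratio = (4.3 + 4.0) / 19.3 × 100 = 8.3 / 19.3 × 100 = 43.0

Youth dependency ratio: 22.3
Total dependency ratio: 43.0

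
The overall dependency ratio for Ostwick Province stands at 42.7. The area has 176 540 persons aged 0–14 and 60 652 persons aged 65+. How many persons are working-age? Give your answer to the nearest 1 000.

Working-age: 555 000

Total dependency ratio = (youth + elderly) / working-age × 100
42.7 = (176 540 + 60 652) / W × 100
⇒ 555 000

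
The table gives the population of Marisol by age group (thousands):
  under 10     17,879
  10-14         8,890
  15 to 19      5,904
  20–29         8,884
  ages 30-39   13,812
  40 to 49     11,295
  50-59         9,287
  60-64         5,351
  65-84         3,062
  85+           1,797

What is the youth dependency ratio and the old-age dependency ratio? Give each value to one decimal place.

0–14: 17,879 + 8,890 = 26,769
15–64: 5,904 + 8,884 + 13,812 + 11,295 + 9,287 + 5,351 = 54,533
65+: 3,062 + 1,797 = 4,859
Youth dependency ratio = 26,769 / 54,533 × 100 = 49.1
Old-age dependency ratio = 4,859 / 54,533 × 100 = 8.9

Youth dependency ratio: 49.1
Old-age dependency ratio: 8.9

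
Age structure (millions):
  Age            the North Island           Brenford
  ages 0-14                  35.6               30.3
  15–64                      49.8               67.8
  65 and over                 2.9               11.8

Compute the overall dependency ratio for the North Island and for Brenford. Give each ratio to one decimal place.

the North Island: (35.6 + 2.9) / 49.8 × 100 = 38.5 / 49.8 × 100 = 77.3
Brenford: (30.3 + 11.8) / 67.8 × 100 = 42.1 / 67.8 × 100 = 62.1

the North Island: 77.3
Brenford: 62.1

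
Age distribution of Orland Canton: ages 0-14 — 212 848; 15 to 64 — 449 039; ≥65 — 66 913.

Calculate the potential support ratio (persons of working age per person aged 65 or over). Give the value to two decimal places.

Potential support ratio = 449 039 / 66 913 = 6.71

Potential support ratio: 6.71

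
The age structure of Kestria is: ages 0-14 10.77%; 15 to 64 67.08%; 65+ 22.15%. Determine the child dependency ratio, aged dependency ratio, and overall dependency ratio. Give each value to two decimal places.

Youth dependency ratio = 10.77 / 67.08 × 100 = 16.06
Old-age dependency ratio = 22.15 / 67.08 × 100 = 33.02
Total dependency ratio = (10.77 + 22.15) / 67.08 × 100 = 32.92 / 67.08 × 100 = 49.08

Youth dependency ratio: 16.06
Old-age dependency ratio: 33.02
Total dependency ratio: 49.08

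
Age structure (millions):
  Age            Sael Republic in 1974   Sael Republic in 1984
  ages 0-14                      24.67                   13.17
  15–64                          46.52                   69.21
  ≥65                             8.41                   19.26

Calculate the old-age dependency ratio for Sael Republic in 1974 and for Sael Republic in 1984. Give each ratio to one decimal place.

Sael Republic in 1974: 8.41 / 46.52 × 100 = 18.1
Sael Republic in 1984: 19.26 / 69.21 × 100 = 27.8

Sael Republic in 1974: 18.1
Sael Republic in 1984: 27.8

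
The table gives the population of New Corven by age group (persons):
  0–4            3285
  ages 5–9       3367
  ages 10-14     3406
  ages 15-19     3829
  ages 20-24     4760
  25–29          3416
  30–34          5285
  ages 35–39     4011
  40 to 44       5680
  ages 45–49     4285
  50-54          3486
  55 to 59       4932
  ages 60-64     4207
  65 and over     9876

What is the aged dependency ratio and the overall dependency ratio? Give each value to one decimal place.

Old-age dependency ratio: 22.5
Total dependency ratio: 45.4

0–14: 3285 + 3367 + 3406 = 10058
15–64: 3829 + 4760 + 3416 + 5285 + 4011 + 5680 + 4285 + 3486 + 4932 + 4207 = 43891
65+: 9876
Old-age dependency ratio = 9876 / 43891 × 100 = 22.5
Total dependency ratio = (10058 + 9876) / 43891 × 100 = 19934 / 43891 × 100 = 45.4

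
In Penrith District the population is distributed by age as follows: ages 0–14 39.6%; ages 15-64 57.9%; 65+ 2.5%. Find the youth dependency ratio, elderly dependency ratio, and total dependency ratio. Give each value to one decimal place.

Youth dependency ratio = 39.6 / 57.9 × 100 = 68.4
Old-age dependency ratio = 2.5 / 57.9 × 100 = 4.3
Total dependency ratio = (39.6 + 2.5) / 57.9 × 100 = 42.1 / 57.9 × 100 = 72.7

Youth dependency ratio: 68.4
Old-age dependency ratio: 4.3
Total dependency ratio: 72.7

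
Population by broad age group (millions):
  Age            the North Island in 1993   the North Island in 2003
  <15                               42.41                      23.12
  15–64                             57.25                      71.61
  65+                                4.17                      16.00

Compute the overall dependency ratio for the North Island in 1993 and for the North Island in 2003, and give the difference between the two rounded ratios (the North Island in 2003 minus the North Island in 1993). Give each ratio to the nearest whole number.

the North Island in 1993: (42.41 + 4.17) / 57.25 × 100 = 46.58 / 57.25 × 100 = 81
the North Island in 2003: (23.12 + 16.00) / 71.61 × 100 = 39.12 / 71.61 × 100 = 55

the North Island in 1993: 81
the North Island in 2003: 55
Difference: -26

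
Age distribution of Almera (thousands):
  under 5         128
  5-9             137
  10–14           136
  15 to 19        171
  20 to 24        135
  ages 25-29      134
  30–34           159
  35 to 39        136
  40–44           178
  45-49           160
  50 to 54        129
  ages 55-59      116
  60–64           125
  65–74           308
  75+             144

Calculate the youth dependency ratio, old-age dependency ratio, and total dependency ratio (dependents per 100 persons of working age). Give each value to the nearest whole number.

0–14: 128 + 137 + 136 = 401
15–64: 171 + 135 + 134 + 159 + 136 + 178 + 160 + 129 + 116 + 125 = 1443
65+: 308 + 144 = 452
Youth dependency ratio = 401 / 1443 × 100 = 28
Old-age dependency ratio = 452 / 1443 × 100 = 31
Total dependency ratio = (401 + 452) / 1443 × 100 = 853 / 1443 × 100 = 59

Youth dependency ratio: 28
Old-age dependency ratio: 31
Total dependency ratio: 59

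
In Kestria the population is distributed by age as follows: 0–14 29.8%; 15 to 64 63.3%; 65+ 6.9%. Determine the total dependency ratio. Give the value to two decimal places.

Total dependency ratio: 57.98

Total dependency ratio = (29.8 + 6.9) / 63.3 × 100 = 36.7 / 63.3 × 100 = 57.98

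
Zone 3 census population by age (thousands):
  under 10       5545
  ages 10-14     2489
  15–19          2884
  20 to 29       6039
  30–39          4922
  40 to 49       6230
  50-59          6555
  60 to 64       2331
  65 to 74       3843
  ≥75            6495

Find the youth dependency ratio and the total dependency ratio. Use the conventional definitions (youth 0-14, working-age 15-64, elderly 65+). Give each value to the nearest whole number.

Youth dependency ratio: 28
Total dependency ratio: 63

0–14: 5545 + 2489 = 8034
15–64: 2884 + 6039 + 4922 + 6230 + 6555 + 2331 = 28961
65+: 3843 + 6495 = 10338
Youth dependency ratio = 8034 / 28961 × 100 = 28
Total dependency ratio = (8034 + 10338) / 28961 × 100 = 18372 / 28961 × 100 = 63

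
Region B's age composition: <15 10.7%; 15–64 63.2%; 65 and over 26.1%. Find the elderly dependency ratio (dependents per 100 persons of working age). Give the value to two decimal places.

Old-age dependency ratio = 26.1 / 63.2 × 100 = 41.30

Old-age dependency ratio: 41.30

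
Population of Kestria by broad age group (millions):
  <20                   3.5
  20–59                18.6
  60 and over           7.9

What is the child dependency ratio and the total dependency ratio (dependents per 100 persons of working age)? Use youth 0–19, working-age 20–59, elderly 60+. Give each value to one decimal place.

Youth dependency ratio = 3.5 / 18.6 × 100 = 18.8
Total dependency ratio = (3.5 + 7.9) / 18.6 × 100 = 11.4 / 18.6 × 100 = 61.3

Youth dependency ratio: 18.8
Total dependency ratio: 61.3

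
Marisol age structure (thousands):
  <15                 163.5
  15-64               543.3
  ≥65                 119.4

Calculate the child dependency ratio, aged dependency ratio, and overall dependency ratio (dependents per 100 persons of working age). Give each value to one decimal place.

Youth dependency ratio: 30.1
Old-age dependency ratio: 22.0
Total dependency ratio: 52.1

Youth dependency ratio = 163.5 / 543.3 × 100 = 30.1
Old-age dependency ratio = 119.4 / 543.3 × 100 = 22.0
Total dependency ratio = (163.5 + 119.4) / 543.3 × 100 = 282.9 / 543.3 × 100 = 52.1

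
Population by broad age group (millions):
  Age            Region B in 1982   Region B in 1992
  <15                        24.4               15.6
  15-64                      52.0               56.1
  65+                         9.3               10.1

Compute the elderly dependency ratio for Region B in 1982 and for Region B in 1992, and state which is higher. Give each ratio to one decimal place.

Region B in 1982: 9.3 / 52.0 × 100 = 17.9
Region B in 1992: 10.1 / 56.1 × 100 = 18.0

Region B in 1982: 17.9
Region B in 1992: 18.0
Higher: Region B in 1992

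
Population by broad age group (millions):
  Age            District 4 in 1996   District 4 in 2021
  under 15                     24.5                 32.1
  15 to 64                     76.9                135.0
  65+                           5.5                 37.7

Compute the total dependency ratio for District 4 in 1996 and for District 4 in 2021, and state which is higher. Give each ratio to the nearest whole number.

District 4 in 1996: 39
District 4 in 2021: 52
Higher: District 4 in 2021

District 4 in 1996: (24.5 + 5.5) / 76.9 × 100 = 30.0 / 76.9 × 100 = 39
District 4 in 2021: (32.1 + 37.7) / 135.0 × 100 = 69.8 / 135.0 × 100 = 52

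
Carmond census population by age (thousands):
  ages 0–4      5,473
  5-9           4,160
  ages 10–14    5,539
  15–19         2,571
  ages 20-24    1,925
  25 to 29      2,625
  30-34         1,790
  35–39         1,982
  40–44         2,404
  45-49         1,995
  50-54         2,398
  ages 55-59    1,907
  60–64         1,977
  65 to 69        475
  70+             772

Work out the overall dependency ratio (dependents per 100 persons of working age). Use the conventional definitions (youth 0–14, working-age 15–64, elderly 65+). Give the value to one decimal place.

0–14: 5,473 + 4,160 + 5,539 = 15,172
15–64: 2,571 + 1,925 + 2,625 + 1,790 + 1,982 + 2,404 + 1,995 + 2,398 + 1,907 + 1,977 = 21,574
65+: 475 + 772 = 1,247
Total dependency ratio = (15,172 + 1,247) / 21,574 × 100 = 16,419 / 21,574 × 100 = 76.1

Total dependency ratio: 76.1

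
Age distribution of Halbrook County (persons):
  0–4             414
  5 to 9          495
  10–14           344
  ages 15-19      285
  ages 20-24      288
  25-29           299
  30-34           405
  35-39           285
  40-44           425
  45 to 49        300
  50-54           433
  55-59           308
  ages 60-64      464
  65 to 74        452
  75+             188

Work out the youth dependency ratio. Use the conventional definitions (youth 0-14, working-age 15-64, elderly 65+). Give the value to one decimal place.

Youth dependency ratio: 35.9

0–14: 414 + 495 + 344 = 1,253
15–64: 285 + 288 + 299 + 405 + 285 + 425 + 300 + 433 + 308 + 464 = 3,492
65+: 452 + 188 = 640
Youth dependency ratio = 1,253 / 3,492 × 100 = 35.9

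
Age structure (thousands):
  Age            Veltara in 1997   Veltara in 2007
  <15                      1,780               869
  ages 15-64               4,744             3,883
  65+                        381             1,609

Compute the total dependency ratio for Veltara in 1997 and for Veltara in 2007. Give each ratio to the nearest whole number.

Veltara in 1997: (1,780 + 381) / 4,744 × 100 = 2,161 / 4,744 × 100 = 46
Veltara in 2007: (869 + 1,609) / 3,883 × 100 = 2,478 / 3,883 × 100 = 64

Veltara in 1997: 46
Veltara in 2007: 64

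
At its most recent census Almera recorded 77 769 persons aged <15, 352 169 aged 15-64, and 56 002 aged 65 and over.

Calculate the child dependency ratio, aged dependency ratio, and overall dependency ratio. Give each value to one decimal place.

Youth dependency ratio: 22.1
Old-age dependency ratio: 15.9
Total dependency ratio: 38.0

Youth dependency ratio = 77 769 / 352 169 × 100 = 22.1
Old-age dependency ratio = 56 002 / 352 169 × 100 = 15.9
Total dependency ratio = (77 769 + 56 002) / 352 169 × 100 = 133 771 / 352 169 × 100 = 38.0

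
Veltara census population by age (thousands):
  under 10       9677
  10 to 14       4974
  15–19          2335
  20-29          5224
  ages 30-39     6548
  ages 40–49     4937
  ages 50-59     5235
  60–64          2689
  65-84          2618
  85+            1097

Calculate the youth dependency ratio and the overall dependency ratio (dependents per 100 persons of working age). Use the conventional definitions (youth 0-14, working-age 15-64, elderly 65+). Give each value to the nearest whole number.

Youth dependency ratio: 54
Total dependency ratio: 68

0–14: 9677 + 4974 = 14651
15–64: 2335 + 5224 + 6548 + 4937 + 5235 + 2689 = 26968
65+: 2618 + 1097 = 3715
Youth dependency ratio = 14651 / 26968 × 100 = 54
Total dependency ratio = (14651 + 3715) / 26968 × 100 = 18366 / 26968 × 100 = 68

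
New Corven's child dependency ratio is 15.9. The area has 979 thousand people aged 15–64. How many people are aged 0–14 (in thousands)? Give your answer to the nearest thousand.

Youth dependency ratio = youth / working-age × 100
15.9 = Y / 979 × 100
⇒ 156

Aged 0–14: 156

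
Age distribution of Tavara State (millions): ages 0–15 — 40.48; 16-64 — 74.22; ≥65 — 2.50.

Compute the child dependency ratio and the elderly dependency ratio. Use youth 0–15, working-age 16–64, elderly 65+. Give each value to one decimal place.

Youth dependency ratio = 40.48 / 74.22 × 100 = 54.5
Old-age dependency ratio = 2.50 / 74.22 × 100 = 3.4

Youth dependency ratio: 54.5
Old-age dependency ratio: 3.4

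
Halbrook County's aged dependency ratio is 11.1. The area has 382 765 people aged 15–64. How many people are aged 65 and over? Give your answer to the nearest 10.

Old-age dependency ratio = elderly / working-age × 100
11.1 = E / 382 765 × 100
⇒ 42 490

Aged 65 and over: 42 490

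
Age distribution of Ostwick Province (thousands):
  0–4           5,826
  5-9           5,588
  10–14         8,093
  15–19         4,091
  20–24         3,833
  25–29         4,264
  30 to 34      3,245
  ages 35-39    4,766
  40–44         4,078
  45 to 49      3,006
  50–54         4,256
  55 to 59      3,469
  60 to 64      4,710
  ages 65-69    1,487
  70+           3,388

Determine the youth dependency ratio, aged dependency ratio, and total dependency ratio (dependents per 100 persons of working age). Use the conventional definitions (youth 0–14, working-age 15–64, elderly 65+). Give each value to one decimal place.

0–14: 5,826 + 5,588 + 8,093 = 19,507
15–64: 4,091 + 3,833 + 4,264 + 3,245 + 4,766 + 4,078 + 3,006 + 4,256 + 3,469 + 4,710 = 39,718
65+: 1,487 + 3,388 = 4,875
Youth dependency ratio = 19,507 / 39,718 × 100 = 49.1
Old-age dependency ratio = 4,875 / 39,718 × 100 = 12.3
Total dependency ratio = (19,507 + 4,875) / 39,718 × 100 = 24,382 / 39,718 × 100 = 61.4

Youth dependency ratio: 49.1
Old-age dependency ratio: 12.3
Total dependency ratio: 61.4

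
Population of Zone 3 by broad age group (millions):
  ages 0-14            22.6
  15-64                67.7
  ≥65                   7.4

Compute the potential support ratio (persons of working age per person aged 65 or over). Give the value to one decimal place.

Potential support ratio = 67.7 / 7.4 = 9.1

Potential support ratio: 9.1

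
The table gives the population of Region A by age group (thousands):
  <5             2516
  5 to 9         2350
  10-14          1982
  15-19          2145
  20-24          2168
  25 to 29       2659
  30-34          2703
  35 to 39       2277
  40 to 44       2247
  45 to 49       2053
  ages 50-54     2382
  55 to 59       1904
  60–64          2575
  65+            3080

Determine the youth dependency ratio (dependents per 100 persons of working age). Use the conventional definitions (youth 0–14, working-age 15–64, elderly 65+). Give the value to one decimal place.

Youth dependency ratio: 29.6

0–14: 2516 + 2350 + 1982 = 6848
15–64: 2145 + 2168 + 2659 + 2703 + 2277 + 2247 + 2053 + 2382 + 1904 + 2575 = 23113
65+: 3080
Youth dependency ratio = 6848 / 23113 × 100 = 29.6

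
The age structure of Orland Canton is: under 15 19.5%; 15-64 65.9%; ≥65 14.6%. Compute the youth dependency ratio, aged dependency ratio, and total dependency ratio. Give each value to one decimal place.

Youth dependency ratio: 29.6
Old-age dependency ratio: 22.2
Total dependency ratio: 51.7

Youth dependency ratio = 19.5 / 65.9 × 100 = 29.6
Old-age dependency ratio = 14.6 / 65.9 × 100 = 22.2
Total dependency ratio = (19.5 + 14.6) / 65.9 × 100 = 34.1 / 65.9 × 100 = 51.7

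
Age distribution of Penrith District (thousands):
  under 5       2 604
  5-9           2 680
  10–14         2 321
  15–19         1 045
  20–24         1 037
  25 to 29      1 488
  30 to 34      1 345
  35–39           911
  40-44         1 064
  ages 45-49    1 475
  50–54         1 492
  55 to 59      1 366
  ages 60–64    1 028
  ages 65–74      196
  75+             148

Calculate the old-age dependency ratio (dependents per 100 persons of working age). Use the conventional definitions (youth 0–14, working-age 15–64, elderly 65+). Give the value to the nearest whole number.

0–14: 2 604 + 2 680 + 2 321 = 7 605
15–64: 1 045 + 1 037 + 1 488 + 1 345 + 911 + 1 064 + 1 475 + 1 492 + 1 366 + 1 028 = 12 251
65+: 196 + 148 = 344
Old-age dependency ratio = 344 / 12 251 × 100 = 3

Old-age dependency ratio: 3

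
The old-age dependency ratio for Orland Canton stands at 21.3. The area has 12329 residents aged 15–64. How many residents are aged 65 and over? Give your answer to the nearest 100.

Aged 65 and over: 2600

Old-age dependency ratio = elderly / working-age × 100
21.3 = E / 12329 × 100
⇒ 2600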